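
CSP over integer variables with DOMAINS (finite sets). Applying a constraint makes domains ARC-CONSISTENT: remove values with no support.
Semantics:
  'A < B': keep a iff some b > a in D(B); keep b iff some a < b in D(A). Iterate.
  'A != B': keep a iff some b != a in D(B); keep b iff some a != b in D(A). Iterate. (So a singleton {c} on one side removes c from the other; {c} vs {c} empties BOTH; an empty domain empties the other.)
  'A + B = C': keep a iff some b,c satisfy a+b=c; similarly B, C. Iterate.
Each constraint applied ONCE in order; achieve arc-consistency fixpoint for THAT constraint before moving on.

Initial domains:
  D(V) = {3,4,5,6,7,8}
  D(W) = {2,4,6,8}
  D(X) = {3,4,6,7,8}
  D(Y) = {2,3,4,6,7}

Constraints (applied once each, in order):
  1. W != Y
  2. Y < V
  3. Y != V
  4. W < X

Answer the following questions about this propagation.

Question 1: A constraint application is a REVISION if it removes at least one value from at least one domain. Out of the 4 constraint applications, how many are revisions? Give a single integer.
Constraint 1 (W != Y) on D(W)={2,4,6,8} D(Y)={2,3,4,6,7}: no change => not a revision
Constraint 2 (Y < V) on D(Y)={2,3,4,6,7} D(V)={3,4,5,6,7,8}: no change => not a revision
Constraint 3 (Y != V) on D(Y)={2,3,4,6,7} D(V)={3,4,5,6,7,8}: no change => not a revision
Constraint 4 (W < X) on D(W)={2,4,6,8} D(X)={3,4,6,7,8}: W {2,4,6,8}->{2,4,6} => REVISION
Total revisions = 1

Answer: 1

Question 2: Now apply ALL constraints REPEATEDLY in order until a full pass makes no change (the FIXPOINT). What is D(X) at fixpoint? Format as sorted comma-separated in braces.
pass 0 (initial): D(X)={3,4,6,7,8}
pass 1: W {2,4,6,8}->{2,4,6}
pass 2: no change
Fixpoint after 2 passes: D(X) = {3,4,6,7,8}

Answer: {3,4,6,7,8}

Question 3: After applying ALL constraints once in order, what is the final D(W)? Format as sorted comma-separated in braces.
Constraint 1 (W != Y) on D(W)={2,4,6,8} D(Y)={2,3,4,6,7}: no change
Constraint 2 (Y < V) on D(Y)={2,3,4,6,7} D(V)={3,4,5,6,7,8}: no change
Constraint 3 (Y != V) on D(Y)={2,3,4,6,7} D(V)={3,4,5,6,7,8}: no change
Constraint 4 (W < X) on D(W)={2,4,6,8} D(X)={3,4,6,7,8}: W {2,4,6,8}->{2,4,6}
So after all 4 constraints: D(W) = {2,4,6}

Answer: {2,4,6}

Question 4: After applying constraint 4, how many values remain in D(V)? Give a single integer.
Answer: 6

Derivation:
Constraint 1 (W != Y) on D(W)={2,4,6,8} D(Y)={2,3,4,6,7}: no change
Constraint 2 (Y < V) on D(Y)={2,3,4,6,7} D(V)={3,4,5,6,7,8}: no change
Constraint 3 (Y != V) on D(Y)={2,3,4,6,7} D(V)={3,4,5,6,7,8}: no change
Constraint 4 (W < X) on D(W)={2,4,6,8} D(X)={3,4,6,7,8}: W {2,4,6,8}->{2,4,6}
So after constraint 4: D(V)={3,4,5,6,7,8}, size = 6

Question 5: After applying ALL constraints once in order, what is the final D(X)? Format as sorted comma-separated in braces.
Answer: {3,4,6,7,8}

Derivation:
Constraint 1 (W != Y) on D(W)={2,4,6,8} D(Y)={2,3,4,6,7}: no change
Constraint 2 (Y < V) on D(Y)={2,3,4,6,7} D(V)={3,4,5,6,7,8}: no change
Constraint 3 (Y != V) on D(Y)={2,3,4,6,7} D(V)={3,4,5,6,7,8}: no change
Constraint 4 (W < X) on D(W)={2,4,6,8} D(X)={3,4,6,7,8}: W {2,4,6,8}->{2,4,6}
So after all 4 constraints: D(X) = {3,4,6,7,8}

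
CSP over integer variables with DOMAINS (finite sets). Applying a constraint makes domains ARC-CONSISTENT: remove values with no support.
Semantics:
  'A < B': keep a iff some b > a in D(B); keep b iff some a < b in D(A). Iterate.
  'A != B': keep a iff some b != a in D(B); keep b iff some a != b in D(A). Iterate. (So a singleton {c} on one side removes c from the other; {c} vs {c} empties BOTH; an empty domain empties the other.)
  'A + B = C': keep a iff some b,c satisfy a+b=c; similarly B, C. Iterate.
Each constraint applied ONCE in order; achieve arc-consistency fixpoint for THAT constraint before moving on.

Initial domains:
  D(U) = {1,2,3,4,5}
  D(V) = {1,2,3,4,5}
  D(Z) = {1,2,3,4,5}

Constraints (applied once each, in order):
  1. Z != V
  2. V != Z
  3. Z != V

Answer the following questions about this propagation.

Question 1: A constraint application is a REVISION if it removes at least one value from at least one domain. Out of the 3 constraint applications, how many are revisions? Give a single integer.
Answer: 0

Derivation:
Constraint 1 (Z != V) on D(Z)={1,2,3,4,5} D(V)={1,2,3,4,5}: no change => not a revision
Constraint 2 (V != Z) on D(V)={1,2,3,4,5} D(Z)={1,2,3,4,5}: no change => not a revision
Constraint 3 (Z != V) on D(Z)={1,2,3,4,5} D(V)={1,2,3,4,5}: no change => not a revision
Total revisions = 0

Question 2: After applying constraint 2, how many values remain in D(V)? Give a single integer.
Constraint 1 (Z != V) on D(Z)={1,2,3,4,5} D(V)={1,2,3,4,5}: no change
Constraint 2 (V != Z) on D(V)={1,2,3,4,5} D(Z)={1,2,3,4,5}: no change
So after constraint 2: D(V)={1,2,3,4,5}, size = 5

Answer: 5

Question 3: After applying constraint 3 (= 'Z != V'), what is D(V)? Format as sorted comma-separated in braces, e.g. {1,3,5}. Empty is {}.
Answer: {1,2,3,4,5}

Derivation:
Constraint 1 (Z != V) on D(Z)={1,2,3,4,5} D(V)={1,2,3,4,5}: no change
Constraint 2 (V != Z) on D(V)={1,2,3,4,5} D(Z)={1,2,3,4,5}: no change
Constraint 3 (Z != V) on D(Z)={1,2,3,4,5} D(V)={1,2,3,4,5}: no change
So after constraint 3: D(V) = {1,2,3,4,5}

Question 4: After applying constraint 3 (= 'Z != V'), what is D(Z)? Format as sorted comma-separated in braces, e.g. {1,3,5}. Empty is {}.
Answer: {1,2,3,4,5}

Derivation:
Constraint 1 (Z != V) on D(Z)={1,2,3,4,5} D(V)={1,2,3,4,5}: no change
Constraint 2 (V != Z) on D(V)={1,2,3,4,5} D(Z)={1,2,3,4,5}: no change
Constraint 3 (Z != V) on D(Z)={1,2,3,4,5} D(V)={1,2,3,4,5}: no change
So after constraint 3: D(Z) = {1,2,3,4,5}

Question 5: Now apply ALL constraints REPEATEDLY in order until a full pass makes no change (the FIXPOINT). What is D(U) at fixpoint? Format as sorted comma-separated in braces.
Answer: {1,2,3,4,5}

Derivation:
pass 0 (initial): D(U)={1,2,3,4,5}
pass 1: no change
Fixpoint after 1 passes: D(U) = {1,2,3,4,5}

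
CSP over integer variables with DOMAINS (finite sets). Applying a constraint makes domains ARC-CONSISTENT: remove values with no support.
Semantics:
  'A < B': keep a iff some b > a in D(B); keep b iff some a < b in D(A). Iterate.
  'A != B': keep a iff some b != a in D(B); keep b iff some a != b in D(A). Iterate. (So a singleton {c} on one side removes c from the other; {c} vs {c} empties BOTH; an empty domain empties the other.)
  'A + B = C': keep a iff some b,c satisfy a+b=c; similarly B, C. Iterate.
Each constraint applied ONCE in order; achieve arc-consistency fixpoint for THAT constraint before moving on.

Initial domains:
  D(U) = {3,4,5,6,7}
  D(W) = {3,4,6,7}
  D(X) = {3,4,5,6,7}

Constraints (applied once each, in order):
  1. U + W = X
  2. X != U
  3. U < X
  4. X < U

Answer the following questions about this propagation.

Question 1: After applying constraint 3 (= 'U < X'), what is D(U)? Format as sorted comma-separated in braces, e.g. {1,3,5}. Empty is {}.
Constraint 1 (U + W = X) on D(U)={3,4,5,6,7} D(W)={3,4,6,7} D(X)={3,4,5,6,7}: U {3,4,5,6,7}->{3,4}; W {3,4,6,7}->{3,4}; X {3,4,5,6,7}->{6,7}
Constraint 2 (X != U) on D(X)={6,7} D(U)={3,4}: no change
Constraint 3 (U < X) on D(U)={3,4} D(X)={6,7}: no change
So after constraint 3: D(U) = {3,4}

Answer: {3,4}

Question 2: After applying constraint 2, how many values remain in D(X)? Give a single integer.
Constraint 1 (U + W = X) on D(U)={3,4,5,6,7} D(W)={3,4,6,7} D(X)={3,4,5,6,7}: U {3,4,5,6,7}->{3,4}; W {3,4,6,7}->{3,4}; X {3,4,5,6,7}->{6,7}
Constraint 2 (X != U) on D(X)={6,7} D(U)={3,4}: no change
So after constraint 2: D(X)={6,7}, size = 2

Answer: 2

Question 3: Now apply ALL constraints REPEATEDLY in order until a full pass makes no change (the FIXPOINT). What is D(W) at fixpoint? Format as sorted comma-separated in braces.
pass 0 (initial): D(W)={3,4,6,7}
pass 1: U {3,4,5,6,7}->{}; W {3,4,6,7}->{3,4}; X {3,4,5,6,7}->{}
pass 2: W {3,4}->{}
pass 3: no change
Fixpoint after 3 passes: D(W) = {}

Answer: {}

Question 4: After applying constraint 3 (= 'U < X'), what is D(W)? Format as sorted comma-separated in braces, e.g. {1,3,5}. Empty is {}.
Constraint 1 (U + W = X) on D(U)={3,4,5,6,7} D(W)={3,4,6,7} D(X)={3,4,5,6,7}: U {3,4,5,6,7}->{3,4}; W {3,4,6,7}->{3,4}; X {3,4,5,6,7}->{6,7}
Constraint 2 (X != U) on D(X)={6,7} D(U)={3,4}: no change
Constraint 3 (U < X) on D(U)={3,4} D(X)={6,7}: no change
So after constraint 3: D(W) = {3,4}

Answer: {3,4}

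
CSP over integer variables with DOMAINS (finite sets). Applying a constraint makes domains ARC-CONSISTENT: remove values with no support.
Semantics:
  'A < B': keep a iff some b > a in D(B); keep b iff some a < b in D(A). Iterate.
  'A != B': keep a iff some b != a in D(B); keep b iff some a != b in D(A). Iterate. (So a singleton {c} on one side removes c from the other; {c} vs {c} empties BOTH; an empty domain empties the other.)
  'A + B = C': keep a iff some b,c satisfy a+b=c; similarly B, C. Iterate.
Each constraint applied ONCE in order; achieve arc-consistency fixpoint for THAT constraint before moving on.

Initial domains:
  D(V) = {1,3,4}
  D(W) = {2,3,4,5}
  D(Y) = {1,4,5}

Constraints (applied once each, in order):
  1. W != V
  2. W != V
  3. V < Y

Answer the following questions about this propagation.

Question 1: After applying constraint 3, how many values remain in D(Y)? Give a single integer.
Constraint 1 (W != V) on D(W)={2,3,4,5} D(V)={1,3,4}: no change
Constraint 2 (W != V) on D(W)={2,3,4,5} D(V)={1,3,4}: no change
Constraint 3 (V < Y) on D(V)={1,3,4} D(Y)={1,4,5}: Y {1,4,5}->{4,5}
So after constraint 3: D(Y)={4,5}, size = 2

Answer: 2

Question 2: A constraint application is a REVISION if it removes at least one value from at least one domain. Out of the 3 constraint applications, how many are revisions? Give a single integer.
Constraint 1 (W != V) on D(W)={2,3,4,5} D(V)={1,3,4}: no change => not a revision
Constraint 2 (W != V) on D(W)={2,3,4,5} D(V)={1,3,4}: no change => not a revision
Constraint 3 (V < Y) on D(V)={1,3,4} D(Y)={1,4,5}: Y {1,4,5}->{4,5} => REVISION
Total revisions = 1

Answer: 1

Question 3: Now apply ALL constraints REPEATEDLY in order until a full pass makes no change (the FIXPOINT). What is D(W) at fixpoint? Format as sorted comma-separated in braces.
Answer: {2,3,4,5}

Derivation:
pass 0 (initial): D(W)={2,3,4,5}
pass 1: Y {1,4,5}->{4,5}
pass 2: no change
Fixpoint after 2 passes: D(W) = {2,3,4,5}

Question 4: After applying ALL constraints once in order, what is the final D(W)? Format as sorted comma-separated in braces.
Answer: {2,3,4,5}

Derivation:
Constraint 1 (W != V) on D(W)={2,3,4,5} D(V)={1,3,4}: no change
Constraint 2 (W != V) on D(W)={2,3,4,5} D(V)={1,3,4}: no change
Constraint 3 (V < Y) on D(V)={1,3,4} D(Y)={1,4,5}: Y {1,4,5}->{4,5}
So after all 3 constraints: D(W) = {2,3,4,5}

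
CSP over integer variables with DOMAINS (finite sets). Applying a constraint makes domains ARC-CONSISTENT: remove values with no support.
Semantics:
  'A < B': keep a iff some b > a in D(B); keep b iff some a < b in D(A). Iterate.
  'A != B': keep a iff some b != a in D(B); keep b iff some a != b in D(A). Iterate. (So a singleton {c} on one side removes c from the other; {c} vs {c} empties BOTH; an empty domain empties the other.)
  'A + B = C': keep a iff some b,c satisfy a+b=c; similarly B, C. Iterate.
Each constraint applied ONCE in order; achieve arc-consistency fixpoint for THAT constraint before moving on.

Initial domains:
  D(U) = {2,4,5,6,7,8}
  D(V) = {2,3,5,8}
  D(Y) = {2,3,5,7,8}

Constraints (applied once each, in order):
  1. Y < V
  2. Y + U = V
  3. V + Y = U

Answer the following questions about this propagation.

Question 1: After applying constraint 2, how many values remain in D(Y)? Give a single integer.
Constraint 1 (Y < V) on D(Y)={2,3,5,7,8} D(V)={2,3,5,8}: Y {2,3,5,7,8}->{2,3,5,7}; V {2,3,5,8}->{3,5,8}
Constraint 2 (Y + U = V) on D(Y)={2,3,5,7} D(U)={2,4,5,6,7,8} D(V)={3,5,8}: Y {2,3,5,7}->{2,3}; U {2,4,5,6,7,8}->{2,5,6}; V {3,5,8}->{5,8}
So after constraint 2: D(Y)={2,3}, size = 2

Answer: 2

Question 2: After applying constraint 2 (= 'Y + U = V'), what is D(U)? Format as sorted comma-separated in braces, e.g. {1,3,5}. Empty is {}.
Answer: {2,5,6}

Derivation:
Constraint 1 (Y < V) on D(Y)={2,3,5,7,8} D(V)={2,3,5,8}: Y {2,3,5,7,8}->{2,3,5,7}; V {2,3,5,8}->{3,5,8}
Constraint 2 (Y + U = V) on D(Y)={2,3,5,7} D(U)={2,4,5,6,7,8} D(V)={3,5,8}: Y {2,3,5,7}->{2,3}; U {2,4,5,6,7,8}->{2,5,6}; V {3,5,8}->{5,8}
So after constraint 2: D(U) = {2,5,6}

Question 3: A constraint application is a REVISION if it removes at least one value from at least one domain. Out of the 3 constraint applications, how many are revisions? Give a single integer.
Answer: 3

Derivation:
Constraint 1 (Y < V) on D(Y)={2,3,5,7,8} D(V)={2,3,5,8}: Y {2,3,5,7,8}->{2,3,5,7}; V {2,3,5,8}->{3,5,8} => REVISION
Constraint 2 (Y + U = V) on D(Y)={2,3,5,7} D(U)={2,4,5,6,7,8} D(V)={3,5,8}: Y {2,3,5,7}->{2,3}; U {2,4,5,6,7,8}->{2,5,6}; V {3,5,8}->{5,8} => REVISION
Constraint 3 (V + Y = U) on D(V)={5,8} D(Y)={2,3} D(U)={2,5,6}: V {5,8}->{}; Y {2,3}->{}; U {2,5,6}->{} => REVISION
Total revisions = 3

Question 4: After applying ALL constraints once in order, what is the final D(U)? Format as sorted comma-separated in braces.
Constraint 1 (Y < V) on D(Y)={2,3,5,7,8} D(V)={2,3,5,8}: Y {2,3,5,7,8}->{2,3,5,7}; V {2,3,5,8}->{3,5,8}
Constraint 2 (Y + U = V) on D(Y)={2,3,5,7} D(U)={2,4,5,6,7,8} D(V)={3,5,8}: Y {2,3,5,7}->{2,3}; U {2,4,5,6,7,8}->{2,5,6}; V {3,5,8}->{5,8}
Constraint 3 (V + Y = U) on D(V)={5,8} D(Y)={2,3} D(U)={2,5,6}: V {5,8}->{}; Y {2,3}->{}; U {2,5,6}->{}
So after all 3 constraints: D(U) = {}

Answer: {}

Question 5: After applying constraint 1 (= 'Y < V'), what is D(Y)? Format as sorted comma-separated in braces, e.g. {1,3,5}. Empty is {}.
Constraint 1 (Y < V) on D(Y)={2,3,5,7,8} D(V)={2,3,5,8}: Y {2,3,5,7,8}->{2,3,5,7}; V {2,3,5,8}->{3,5,8}
So after constraint 1: D(Y) = {2,3,5,7}

Answer: {2,3,5,7}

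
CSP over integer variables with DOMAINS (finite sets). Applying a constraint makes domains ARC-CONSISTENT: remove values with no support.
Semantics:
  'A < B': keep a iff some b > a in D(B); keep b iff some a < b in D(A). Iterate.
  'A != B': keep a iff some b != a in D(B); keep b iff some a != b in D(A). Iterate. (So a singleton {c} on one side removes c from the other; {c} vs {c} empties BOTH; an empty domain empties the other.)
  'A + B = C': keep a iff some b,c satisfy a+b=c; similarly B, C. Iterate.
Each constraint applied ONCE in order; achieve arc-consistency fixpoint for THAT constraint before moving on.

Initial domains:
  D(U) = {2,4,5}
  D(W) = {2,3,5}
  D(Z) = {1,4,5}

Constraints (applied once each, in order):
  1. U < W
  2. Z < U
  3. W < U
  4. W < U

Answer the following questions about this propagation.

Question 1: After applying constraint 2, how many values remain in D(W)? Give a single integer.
Answer: 2

Derivation:
Constraint 1 (U < W) on D(U)={2,4,5} D(W)={2,3,5}: U {2,4,5}->{2,4}; W {2,3,5}->{3,5}
Constraint 2 (Z < U) on D(Z)={1,4,5} D(U)={2,4}: Z {1,4,5}->{1}
So after constraint 2: D(W)={3,5}, size = 2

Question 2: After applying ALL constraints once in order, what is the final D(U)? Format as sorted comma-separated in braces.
Answer: {4}

Derivation:
Constraint 1 (U < W) on D(U)={2,4,5} D(W)={2,3,5}: U {2,4,5}->{2,4}; W {2,3,5}->{3,5}
Constraint 2 (Z < U) on D(Z)={1,4,5} D(U)={2,4}: Z {1,4,5}->{1}
Constraint 3 (W < U) on D(W)={3,5} D(U)={2,4}: W {3,5}->{3}; U {2,4}->{4}
Constraint 4 (W < U) on D(W)={3} D(U)={4}: no change
So after all 4 constraints: D(U) = {4}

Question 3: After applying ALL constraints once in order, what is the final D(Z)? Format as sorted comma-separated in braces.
Constraint 1 (U < W) on D(U)={2,4,5} D(W)={2,3,5}: U {2,4,5}->{2,4}; W {2,3,5}->{3,5}
Constraint 2 (Z < U) on D(Z)={1,4,5} D(U)={2,4}: Z {1,4,5}->{1}
Constraint 3 (W < U) on D(W)={3,5} D(U)={2,4}: W {3,5}->{3}; U {2,4}->{4}
Constraint 4 (W < U) on D(W)={3} D(U)={4}: no change
So after all 4 constraints: D(Z) = {1}

Answer: {1}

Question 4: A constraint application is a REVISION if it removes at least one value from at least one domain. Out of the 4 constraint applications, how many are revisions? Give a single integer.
Constraint 1 (U < W) on D(U)={2,4,5} D(W)={2,3,5}: U {2,4,5}->{2,4}; W {2,3,5}->{3,5} => REVISION
Constraint 2 (Z < U) on D(Z)={1,4,5} D(U)={2,4}: Z {1,4,5}->{1} => REVISION
Constraint 3 (W < U) on D(W)={3,5} D(U)={2,4}: W {3,5}->{3}; U {2,4}->{4} => REVISION
Constraint 4 (W < U) on D(W)={3} D(U)={4}: no change => not a revision
Total revisions = 3

Answer: 3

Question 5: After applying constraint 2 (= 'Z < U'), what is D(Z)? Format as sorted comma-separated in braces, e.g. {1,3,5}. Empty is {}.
Constraint 1 (U < W) on D(U)={2,4,5} D(W)={2,3,5}: U {2,4,5}->{2,4}; W {2,3,5}->{3,5}
Constraint 2 (Z < U) on D(Z)={1,4,5} D(U)={2,4}: Z {1,4,5}->{1}
So after constraint 2: D(Z) = {1}

Answer: {1}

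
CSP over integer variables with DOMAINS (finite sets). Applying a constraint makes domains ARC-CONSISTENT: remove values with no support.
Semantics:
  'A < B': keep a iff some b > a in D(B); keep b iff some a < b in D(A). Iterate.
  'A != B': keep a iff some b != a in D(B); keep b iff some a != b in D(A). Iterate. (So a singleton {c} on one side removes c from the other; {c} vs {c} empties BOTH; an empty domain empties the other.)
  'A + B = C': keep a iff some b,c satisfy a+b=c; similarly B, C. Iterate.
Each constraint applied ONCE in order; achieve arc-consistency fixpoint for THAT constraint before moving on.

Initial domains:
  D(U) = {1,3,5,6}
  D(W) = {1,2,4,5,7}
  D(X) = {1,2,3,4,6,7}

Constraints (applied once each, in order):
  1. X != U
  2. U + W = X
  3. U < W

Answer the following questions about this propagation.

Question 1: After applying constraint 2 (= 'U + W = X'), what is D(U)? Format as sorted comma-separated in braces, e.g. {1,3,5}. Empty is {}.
Constraint 1 (X != U) on D(X)={1,2,3,4,6,7} D(U)={1,3,5,6}: no change
Constraint 2 (U + W = X) on D(U)={1,3,5,6} D(W)={1,2,4,5,7} D(X)={1,2,3,4,6,7}: W {1,2,4,5,7}->{1,2,4,5}; X {1,2,3,4,6,7}->{2,3,4,6,7}
So after constraint 2: D(U) = {1,3,5,6}

Answer: {1,3,5,6}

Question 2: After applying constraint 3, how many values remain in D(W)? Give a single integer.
Constraint 1 (X != U) on D(X)={1,2,3,4,6,7} D(U)={1,3,5,6}: no change
Constraint 2 (U + W = X) on D(U)={1,3,5,6} D(W)={1,2,4,5,7} D(X)={1,2,3,4,6,7}: W {1,2,4,5,7}->{1,2,4,5}; X {1,2,3,4,6,7}->{2,3,4,6,7}
Constraint 3 (U < W) on D(U)={1,3,5,6} D(W)={1,2,4,5}: U {1,3,5,6}->{1,3}; W {1,2,4,5}->{2,4,5}
So after constraint 3: D(W)={2,4,5}, size = 3

Answer: 3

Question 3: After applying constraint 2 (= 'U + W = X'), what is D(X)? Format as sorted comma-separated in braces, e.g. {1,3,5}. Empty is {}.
Answer: {2,3,4,6,7}

Derivation:
Constraint 1 (X != U) on D(X)={1,2,3,4,6,7} D(U)={1,3,5,6}: no change
Constraint 2 (U + W = X) on D(U)={1,3,5,6} D(W)={1,2,4,5,7} D(X)={1,2,3,4,6,7}: W {1,2,4,5,7}->{1,2,4,5}; X {1,2,3,4,6,7}->{2,3,4,6,7}
So after constraint 2: D(X) = {2,3,4,6,7}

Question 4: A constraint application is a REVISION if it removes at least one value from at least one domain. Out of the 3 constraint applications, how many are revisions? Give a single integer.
Constraint 1 (X != U) on D(X)={1,2,3,4,6,7} D(U)={1,3,5,6}: no change => not a revision
Constraint 2 (U + W = X) on D(U)={1,3,5,6} D(W)={1,2,4,5,7} D(X)={1,2,3,4,6,7}: W {1,2,4,5,7}->{1,2,4,5}; X {1,2,3,4,6,7}->{2,3,4,6,7} => REVISION
Constraint 3 (U < W) on D(U)={1,3,5,6} D(W)={1,2,4,5}: U {1,3,5,6}->{1,3}; W {1,2,4,5}->{2,4,5} => REVISION
Total revisions = 2

Answer: 2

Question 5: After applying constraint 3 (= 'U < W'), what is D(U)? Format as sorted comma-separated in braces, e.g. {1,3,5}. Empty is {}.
Answer: {1,3}

Derivation:
Constraint 1 (X != U) on D(X)={1,2,3,4,6,7} D(U)={1,3,5,6}: no change
Constraint 2 (U + W = X) on D(U)={1,3,5,6} D(W)={1,2,4,5,7} D(X)={1,2,3,4,6,7}: W {1,2,4,5,7}->{1,2,4,5}; X {1,2,3,4,6,7}->{2,3,4,6,7}
Constraint 3 (U < W) on D(U)={1,3,5,6} D(W)={1,2,4,5}: U {1,3,5,6}->{1,3}; W {1,2,4,5}->{2,4,5}
So after constraint 3: D(U) = {1,3}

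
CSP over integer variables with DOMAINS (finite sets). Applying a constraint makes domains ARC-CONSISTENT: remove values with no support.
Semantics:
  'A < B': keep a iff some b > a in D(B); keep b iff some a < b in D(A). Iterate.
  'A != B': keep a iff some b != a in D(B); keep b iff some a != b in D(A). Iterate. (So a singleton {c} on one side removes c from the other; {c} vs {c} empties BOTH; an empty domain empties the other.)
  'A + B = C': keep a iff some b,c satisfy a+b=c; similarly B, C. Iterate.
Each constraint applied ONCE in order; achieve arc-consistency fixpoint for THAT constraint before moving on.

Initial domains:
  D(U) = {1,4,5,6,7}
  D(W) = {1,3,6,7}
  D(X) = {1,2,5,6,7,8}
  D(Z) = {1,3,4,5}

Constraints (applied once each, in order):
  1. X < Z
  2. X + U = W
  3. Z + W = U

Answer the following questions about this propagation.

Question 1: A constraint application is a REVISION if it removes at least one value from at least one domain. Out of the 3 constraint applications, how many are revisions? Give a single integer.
Constraint 1 (X < Z) on D(X)={1,2,5,6,7,8} D(Z)={1,3,4,5}: X {1,2,5,6,7,8}->{1,2}; Z {1,3,4,5}->{3,4,5} => REVISION
Constraint 2 (X + U = W) on D(X)={1,2} D(U)={1,4,5,6,7} D(W)={1,3,6,7}: U {1,4,5,6,7}->{1,4,5,6}; W {1,3,6,7}->{3,6,7} => REVISION
Constraint 3 (Z + W = U) on D(Z)={3,4,5} D(W)={3,6,7} D(U)={1,4,5,6}: Z {3,4,5}->{3}; W {3,6,7}->{3}; U {1,4,5,6}->{6} => REVISION
Total revisions = 3

Answer: 3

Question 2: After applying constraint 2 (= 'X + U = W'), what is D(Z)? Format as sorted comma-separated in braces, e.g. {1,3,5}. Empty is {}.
Answer: {3,4,5}

Derivation:
Constraint 1 (X < Z) on D(X)={1,2,5,6,7,8} D(Z)={1,3,4,5}: X {1,2,5,6,7,8}->{1,2}; Z {1,3,4,5}->{3,4,5}
Constraint 2 (X + U = W) on D(X)={1,2} D(U)={1,4,5,6,7} D(W)={1,3,6,7}: U {1,4,5,6,7}->{1,4,5,6}; W {1,3,6,7}->{3,6,7}
So after constraint 2: D(Z) = {3,4,5}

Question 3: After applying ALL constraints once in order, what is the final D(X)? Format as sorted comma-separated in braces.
Answer: {1,2}

Derivation:
Constraint 1 (X < Z) on D(X)={1,2,5,6,7,8} D(Z)={1,3,4,5}: X {1,2,5,6,7,8}->{1,2}; Z {1,3,4,5}->{3,4,5}
Constraint 2 (X + U = W) on D(X)={1,2} D(U)={1,4,5,6,7} D(W)={1,3,6,7}: U {1,4,5,6,7}->{1,4,5,6}; W {1,3,6,7}->{3,6,7}
Constraint 3 (Z + W = U) on D(Z)={3,4,5} D(W)={3,6,7} D(U)={1,4,5,6}: Z {3,4,5}->{3}; W {3,6,7}->{3}; U {1,4,5,6}->{6}
So after all 3 constraints: D(X) = {1,2}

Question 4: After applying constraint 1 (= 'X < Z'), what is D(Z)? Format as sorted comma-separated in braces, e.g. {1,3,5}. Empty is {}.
Constraint 1 (X < Z) on D(X)={1,2,5,6,7,8} D(Z)={1,3,4,5}: X {1,2,5,6,7,8}->{1,2}; Z {1,3,4,5}->{3,4,5}
So after constraint 1: D(Z) = {3,4,5}

Answer: {3,4,5}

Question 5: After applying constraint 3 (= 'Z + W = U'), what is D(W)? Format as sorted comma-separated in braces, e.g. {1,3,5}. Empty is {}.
Constraint 1 (X < Z) on D(X)={1,2,5,6,7,8} D(Z)={1,3,4,5}: X {1,2,5,6,7,8}->{1,2}; Z {1,3,4,5}->{3,4,5}
Constraint 2 (X + U = W) on D(X)={1,2} D(U)={1,4,5,6,7} D(W)={1,3,6,7}: U {1,4,5,6,7}->{1,4,5,6}; W {1,3,6,7}->{3,6,7}
Constraint 3 (Z + W = U) on D(Z)={3,4,5} D(W)={3,6,7} D(U)={1,4,5,6}: Z {3,4,5}->{3}; W {3,6,7}->{3}; U {1,4,5,6}->{6}
So after constraint 3: D(W) = {3}

Answer: {3}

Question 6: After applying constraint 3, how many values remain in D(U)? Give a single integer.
Answer: 1

Derivation:
Constraint 1 (X < Z) on D(X)={1,2,5,6,7,8} D(Z)={1,3,4,5}: X {1,2,5,6,7,8}->{1,2}; Z {1,3,4,5}->{3,4,5}
Constraint 2 (X + U = W) on D(X)={1,2} D(U)={1,4,5,6,7} D(W)={1,3,6,7}: U {1,4,5,6,7}->{1,4,5,6}; W {1,3,6,7}->{3,6,7}
Constraint 3 (Z + W = U) on D(Z)={3,4,5} D(W)={3,6,7} D(U)={1,4,5,6}: Z {3,4,5}->{3}; W {3,6,7}->{3}; U {1,4,5,6}->{6}
So after constraint 3: D(U)={6}, size = 1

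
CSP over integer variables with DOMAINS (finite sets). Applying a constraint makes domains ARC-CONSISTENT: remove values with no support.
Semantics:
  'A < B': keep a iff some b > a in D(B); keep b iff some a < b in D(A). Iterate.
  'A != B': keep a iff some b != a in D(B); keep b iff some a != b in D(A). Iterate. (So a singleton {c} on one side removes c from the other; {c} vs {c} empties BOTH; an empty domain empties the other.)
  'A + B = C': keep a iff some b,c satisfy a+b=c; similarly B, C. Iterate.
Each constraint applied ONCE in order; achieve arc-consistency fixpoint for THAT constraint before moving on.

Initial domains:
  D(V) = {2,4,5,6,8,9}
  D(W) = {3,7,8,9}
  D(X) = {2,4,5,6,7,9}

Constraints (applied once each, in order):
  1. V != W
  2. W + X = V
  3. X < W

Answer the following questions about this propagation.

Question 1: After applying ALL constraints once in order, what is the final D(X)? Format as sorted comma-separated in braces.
Constraint 1 (V != W) on D(V)={2,4,5,6,8,9} D(W)={3,7,8,9}: no change
Constraint 2 (W + X = V) on D(W)={3,7,8,9} D(X)={2,4,5,6,7,9} D(V)={2,4,5,6,8,9}: W {3,7,8,9}->{3,7}; X {2,4,5,6,7,9}->{2,5,6}; V {2,4,5,6,8,9}->{5,8,9}
Constraint 3 (X < W) on D(X)={2,5,6} D(W)={3,7}: no change
So after all 3 constraints: D(X) = {2,5,6}

Answer: {2,5,6}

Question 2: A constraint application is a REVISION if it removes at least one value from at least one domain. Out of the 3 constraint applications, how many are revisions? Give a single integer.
Constraint 1 (V != W) on D(V)={2,4,5,6,8,9} D(W)={3,7,8,9}: no change => not a revision
Constraint 2 (W + X = V) on D(W)={3,7,8,9} D(X)={2,4,5,6,7,9} D(V)={2,4,5,6,8,9}: W {3,7,8,9}->{3,7}; X {2,4,5,6,7,9}->{2,5,6}; V {2,4,5,6,8,9}->{5,8,9} => REVISION
Constraint 3 (X < W) on D(X)={2,5,6} D(W)={3,7}: no change => not a revision
Total revisions = 1

Answer: 1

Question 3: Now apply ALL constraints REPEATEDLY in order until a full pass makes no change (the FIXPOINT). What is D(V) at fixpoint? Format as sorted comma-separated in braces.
pass 0 (initial): D(V)={2,4,5,6,8,9}
pass 1: V {2,4,5,6,8,9}->{5,8,9}; W {3,7,8,9}->{3,7}; X {2,4,5,6,7,9}->{2,5,6}
pass 2: no change
Fixpoint after 2 passes: D(V) = {5,8,9}

Answer: {5,8,9}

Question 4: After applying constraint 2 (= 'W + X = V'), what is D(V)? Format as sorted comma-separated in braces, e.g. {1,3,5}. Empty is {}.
Answer: {5,8,9}

Derivation:
Constraint 1 (V != W) on D(V)={2,4,5,6,8,9} D(W)={3,7,8,9}: no change
Constraint 2 (W + X = V) on D(W)={3,7,8,9} D(X)={2,4,5,6,7,9} D(V)={2,4,5,6,8,9}: W {3,7,8,9}->{3,7}; X {2,4,5,6,7,9}->{2,5,6}; V {2,4,5,6,8,9}->{5,8,9}
So after constraint 2: D(V) = {5,8,9}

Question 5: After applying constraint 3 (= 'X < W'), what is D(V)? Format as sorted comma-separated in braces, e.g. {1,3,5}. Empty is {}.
Answer: {5,8,9}

Derivation:
Constraint 1 (V != W) on D(V)={2,4,5,6,8,9} D(W)={3,7,8,9}: no change
Constraint 2 (W + X = V) on D(W)={3,7,8,9} D(X)={2,4,5,6,7,9} D(V)={2,4,5,6,8,9}: W {3,7,8,9}->{3,7}; X {2,4,5,6,7,9}->{2,5,6}; V {2,4,5,6,8,9}->{5,8,9}
Constraint 3 (X < W) on D(X)={2,5,6} D(W)={3,7}: no change
So after constraint 3: D(V) = {5,8,9}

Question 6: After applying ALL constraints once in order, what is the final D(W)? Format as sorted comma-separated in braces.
Constraint 1 (V != W) on D(V)={2,4,5,6,8,9} D(W)={3,7,8,9}: no change
Constraint 2 (W + X = V) on D(W)={3,7,8,9} D(X)={2,4,5,6,7,9} D(V)={2,4,5,6,8,9}: W {3,7,8,9}->{3,7}; X {2,4,5,6,7,9}->{2,5,6}; V {2,4,5,6,8,9}->{5,8,9}
Constraint 3 (X < W) on D(X)={2,5,6} D(W)={3,7}: no change
So after all 3 constraints: D(W) = {3,7}

Answer: {3,7}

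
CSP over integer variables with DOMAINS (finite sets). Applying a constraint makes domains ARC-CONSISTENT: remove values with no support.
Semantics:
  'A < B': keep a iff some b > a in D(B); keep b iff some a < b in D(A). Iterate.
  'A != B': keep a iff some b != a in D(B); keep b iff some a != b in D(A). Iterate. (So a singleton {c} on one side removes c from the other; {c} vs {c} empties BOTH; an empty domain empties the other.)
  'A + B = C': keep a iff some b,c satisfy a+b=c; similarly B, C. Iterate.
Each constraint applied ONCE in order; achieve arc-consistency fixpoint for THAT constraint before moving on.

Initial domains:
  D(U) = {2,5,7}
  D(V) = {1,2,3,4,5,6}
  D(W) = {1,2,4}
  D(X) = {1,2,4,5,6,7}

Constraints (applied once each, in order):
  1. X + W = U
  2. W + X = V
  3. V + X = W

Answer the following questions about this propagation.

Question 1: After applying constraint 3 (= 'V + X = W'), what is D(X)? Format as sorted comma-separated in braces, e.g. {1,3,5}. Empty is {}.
Answer: {1}

Derivation:
Constraint 1 (X + W = U) on D(X)={1,2,4,5,6,7} D(W)={1,2,4} D(U)={2,5,7}: X {1,2,4,5,6,7}->{1,4,5,6}
Constraint 2 (W + X = V) on D(W)={1,2,4} D(X)={1,4,5,6} D(V)={1,2,3,4,5,6}: X {1,4,5,6}->{1,4,5}; V {1,2,3,4,5,6}->{2,3,5,6}
Constraint 3 (V + X = W) on D(V)={2,3,5,6} D(X)={1,4,5} D(W)={1,2,4}: V {2,3,5,6}->{3}; X {1,4,5}->{1}; W {1,2,4}->{4}
So after constraint 3: D(X) = {1}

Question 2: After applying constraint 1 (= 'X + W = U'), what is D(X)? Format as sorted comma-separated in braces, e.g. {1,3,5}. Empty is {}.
Answer: {1,4,5,6}

Derivation:
Constraint 1 (X + W = U) on D(X)={1,2,4,5,6,7} D(W)={1,2,4} D(U)={2,5,7}: X {1,2,4,5,6,7}->{1,4,5,6}
So after constraint 1: D(X) = {1,4,5,6}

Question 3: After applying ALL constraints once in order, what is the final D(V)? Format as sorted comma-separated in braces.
Constraint 1 (X + W = U) on D(X)={1,2,4,5,6,7} D(W)={1,2,4} D(U)={2,5,7}: X {1,2,4,5,6,7}->{1,4,5,6}
Constraint 2 (W + X = V) on D(W)={1,2,4} D(X)={1,4,5,6} D(V)={1,2,3,4,5,6}: X {1,4,5,6}->{1,4,5}; V {1,2,3,4,5,6}->{2,3,5,6}
Constraint 3 (V + X = W) on D(V)={2,3,5,6} D(X)={1,4,5} D(W)={1,2,4}: V {2,3,5,6}->{3}; X {1,4,5}->{1}; W {1,2,4}->{4}
So after all 3 constraints: D(V) = {3}

Answer: {3}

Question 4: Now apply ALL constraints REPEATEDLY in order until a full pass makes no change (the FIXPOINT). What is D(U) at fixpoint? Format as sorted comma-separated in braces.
Answer: {}

Derivation:
pass 0 (initial): D(U)={2,5,7}
pass 1: V {1,2,3,4,5,6}->{3}; W {1,2,4}->{4}; X {1,2,4,5,6,7}->{1}
pass 2: U {2,5,7}->{5}; V {3}->{}; W {4}->{}; X {1}->{}
pass 3: U {5}->{}
pass 4: no change
Fixpoint after 4 passes: D(U) = {}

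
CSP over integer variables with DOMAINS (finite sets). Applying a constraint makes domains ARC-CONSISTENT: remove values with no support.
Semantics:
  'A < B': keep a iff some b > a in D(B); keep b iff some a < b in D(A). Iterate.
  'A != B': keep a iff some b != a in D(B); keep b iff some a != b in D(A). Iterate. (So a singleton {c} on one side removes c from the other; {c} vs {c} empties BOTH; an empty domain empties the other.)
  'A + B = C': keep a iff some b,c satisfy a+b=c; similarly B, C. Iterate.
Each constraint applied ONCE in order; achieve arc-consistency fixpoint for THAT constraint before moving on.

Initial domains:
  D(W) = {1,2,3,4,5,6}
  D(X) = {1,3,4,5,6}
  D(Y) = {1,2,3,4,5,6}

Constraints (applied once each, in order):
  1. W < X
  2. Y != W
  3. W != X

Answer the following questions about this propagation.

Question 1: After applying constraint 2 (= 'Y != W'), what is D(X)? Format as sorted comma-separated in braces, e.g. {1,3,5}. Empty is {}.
Answer: {3,4,5,6}

Derivation:
Constraint 1 (W < X) on D(W)={1,2,3,4,5,6} D(X)={1,3,4,5,6}: W {1,2,3,4,5,6}->{1,2,3,4,5}; X {1,3,4,5,6}->{3,4,5,6}
Constraint 2 (Y != W) on D(Y)={1,2,3,4,5,6} D(W)={1,2,3,4,5}: no change
So after constraint 2: D(X) = {3,4,5,6}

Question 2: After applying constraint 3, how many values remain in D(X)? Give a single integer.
Answer: 4

Derivation:
Constraint 1 (W < X) on D(W)={1,2,3,4,5,6} D(X)={1,3,4,5,6}: W {1,2,3,4,5,6}->{1,2,3,4,5}; X {1,3,4,5,6}->{3,4,5,6}
Constraint 2 (Y != W) on D(Y)={1,2,3,4,5,6} D(W)={1,2,3,4,5}: no change
Constraint 3 (W != X) on D(W)={1,2,3,4,5} D(X)={3,4,5,6}: no change
So after constraint 3: D(X)={3,4,5,6}, size = 4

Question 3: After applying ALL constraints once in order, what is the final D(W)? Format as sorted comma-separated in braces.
Constraint 1 (W < X) on D(W)={1,2,3,4,5,6} D(X)={1,3,4,5,6}: W {1,2,3,4,5,6}->{1,2,3,4,5}; X {1,3,4,5,6}->{3,4,5,6}
Constraint 2 (Y != W) on D(Y)={1,2,3,4,5,6} D(W)={1,2,3,4,5}: no change
Constraint 3 (W != X) on D(W)={1,2,3,4,5} D(X)={3,4,5,6}: no change
So after all 3 constraints: D(W) = {1,2,3,4,5}

Answer: {1,2,3,4,5}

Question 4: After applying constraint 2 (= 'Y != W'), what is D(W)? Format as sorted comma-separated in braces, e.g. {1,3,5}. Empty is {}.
Answer: {1,2,3,4,5}

Derivation:
Constraint 1 (W < X) on D(W)={1,2,3,4,5,6} D(X)={1,3,4,5,6}: W {1,2,3,4,5,6}->{1,2,3,4,5}; X {1,3,4,5,6}->{3,4,5,6}
Constraint 2 (Y != W) on D(Y)={1,2,3,4,5,6} D(W)={1,2,3,4,5}: no change
So after constraint 2: D(W) = {1,2,3,4,5}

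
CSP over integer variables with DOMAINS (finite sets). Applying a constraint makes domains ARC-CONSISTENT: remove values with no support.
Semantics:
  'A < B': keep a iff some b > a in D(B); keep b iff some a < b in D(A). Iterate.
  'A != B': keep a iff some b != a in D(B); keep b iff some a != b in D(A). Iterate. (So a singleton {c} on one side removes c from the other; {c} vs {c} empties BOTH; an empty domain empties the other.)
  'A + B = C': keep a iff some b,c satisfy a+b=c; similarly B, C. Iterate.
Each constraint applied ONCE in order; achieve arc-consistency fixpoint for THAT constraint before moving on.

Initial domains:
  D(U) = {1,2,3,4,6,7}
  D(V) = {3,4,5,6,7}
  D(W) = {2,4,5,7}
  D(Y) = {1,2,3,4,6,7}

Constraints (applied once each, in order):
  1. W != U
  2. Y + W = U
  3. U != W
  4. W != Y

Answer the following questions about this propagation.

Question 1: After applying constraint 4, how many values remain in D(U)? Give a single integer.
Constraint 1 (W != U) on D(W)={2,4,5,7} D(U)={1,2,3,4,6,7}: no change
Constraint 2 (Y + W = U) on D(Y)={1,2,3,4,6,7} D(W)={2,4,5,7} D(U)={1,2,3,4,6,7}: Y {1,2,3,4,6,7}->{1,2,3,4}; W {2,4,5,7}->{2,4,5}; U {1,2,3,4,6,7}->{3,4,6,7}
Constraint 3 (U != W) on D(U)={3,4,6,7} D(W)={2,4,5}: no change
Constraint 4 (W != Y) on D(W)={2,4,5} D(Y)={1,2,3,4}: no change
So after constraint 4: D(U)={3,4,6,7}, size = 4

Answer: 4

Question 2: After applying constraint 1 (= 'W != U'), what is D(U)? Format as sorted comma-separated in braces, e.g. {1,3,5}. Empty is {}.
Answer: {1,2,3,4,6,7}

Derivation:
Constraint 1 (W != U) on D(W)={2,4,5,7} D(U)={1,2,3,4,6,7}: no change
So after constraint 1: D(U) = {1,2,3,4,6,7}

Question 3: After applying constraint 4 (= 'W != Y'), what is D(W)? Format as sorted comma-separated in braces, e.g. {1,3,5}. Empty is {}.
Constraint 1 (W != U) on D(W)={2,4,5,7} D(U)={1,2,3,4,6,7}: no change
Constraint 2 (Y + W = U) on D(Y)={1,2,3,4,6,7} D(W)={2,4,5,7} D(U)={1,2,3,4,6,7}: Y {1,2,3,4,6,7}->{1,2,3,4}; W {2,4,5,7}->{2,4,5}; U {1,2,3,4,6,7}->{3,4,6,7}
Constraint 3 (U != W) on D(U)={3,4,6,7} D(W)={2,4,5}: no change
Constraint 4 (W != Y) on D(W)={2,4,5} D(Y)={1,2,3,4}: no change
So after constraint 4: D(W) = {2,4,5}

Answer: {2,4,5}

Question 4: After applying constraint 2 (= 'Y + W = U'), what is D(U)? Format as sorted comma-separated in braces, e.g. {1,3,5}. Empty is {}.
Constraint 1 (W != U) on D(W)={2,4,5,7} D(U)={1,2,3,4,6,7}: no change
Constraint 2 (Y + W = U) on D(Y)={1,2,3,4,6,7} D(W)={2,4,5,7} D(U)={1,2,3,4,6,7}: Y {1,2,3,4,6,7}->{1,2,3,4}; W {2,4,5,7}->{2,4,5}; U {1,2,3,4,6,7}->{3,4,6,7}
So after constraint 2: D(U) = {3,4,6,7}

Answer: {3,4,6,7}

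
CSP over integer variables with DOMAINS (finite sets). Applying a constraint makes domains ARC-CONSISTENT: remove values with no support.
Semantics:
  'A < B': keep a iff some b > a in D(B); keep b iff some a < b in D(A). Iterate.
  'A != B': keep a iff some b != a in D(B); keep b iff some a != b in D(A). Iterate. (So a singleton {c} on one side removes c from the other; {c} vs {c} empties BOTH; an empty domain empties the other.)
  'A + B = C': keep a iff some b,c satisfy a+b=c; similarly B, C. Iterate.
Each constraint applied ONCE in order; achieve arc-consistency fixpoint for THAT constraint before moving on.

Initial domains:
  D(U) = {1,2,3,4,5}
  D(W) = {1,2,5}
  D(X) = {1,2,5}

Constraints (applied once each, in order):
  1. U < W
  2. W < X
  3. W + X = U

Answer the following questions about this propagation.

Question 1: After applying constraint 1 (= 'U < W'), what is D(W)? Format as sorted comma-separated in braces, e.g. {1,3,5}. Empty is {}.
Answer: {2,5}

Derivation:
Constraint 1 (U < W) on D(U)={1,2,3,4,5} D(W)={1,2,5}: U {1,2,3,4,5}->{1,2,3,4}; W {1,2,5}->{2,5}
So after constraint 1: D(W) = {2,5}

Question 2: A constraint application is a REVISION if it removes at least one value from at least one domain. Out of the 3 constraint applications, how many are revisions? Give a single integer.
Constraint 1 (U < W) on D(U)={1,2,3,4,5} D(W)={1,2,5}: U {1,2,3,4,5}->{1,2,3,4}; W {1,2,5}->{2,5} => REVISION
Constraint 2 (W < X) on D(W)={2,5} D(X)={1,2,5}: W {2,5}->{2}; X {1,2,5}->{5} => REVISION
Constraint 3 (W + X = U) on D(W)={2} D(X)={5} D(U)={1,2,3,4}: W {2}->{}; X {5}->{}; U {1,2,3,4}->{} => REVISION
Total revisions = 3

Answer: 3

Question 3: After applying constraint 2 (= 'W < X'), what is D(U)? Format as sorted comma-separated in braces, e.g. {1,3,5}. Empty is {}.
Constraint 1 (U < W) on D(U)={1,2,3,4,5} D(W)={1,2,5}: U {1,2,3,4,5}->{1,2,3,4}; W {1,2,5}->{2,5}
Constraint 2 (W < X) on D(W)={2,5} D(X)={1,2,5}: W {2,5}->{2}; X {1,2,5}->{5}
So after constraint 2: D(U) = {1,2,3,4}

Answer: {1,2,3,4}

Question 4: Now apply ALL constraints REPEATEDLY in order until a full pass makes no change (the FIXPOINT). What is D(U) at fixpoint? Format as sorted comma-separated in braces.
pass 0 (initial): D(U)={1,2,3,4,5}
pass 1: U {1,2,3,4,5}->{}; W {1,2,5}->{}; X {1,2,5}->{}
pass 2: no change
Fixpoint after 2 passes: D(U) = {}

Answer: {}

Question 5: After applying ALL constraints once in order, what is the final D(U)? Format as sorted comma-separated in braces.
Constraint 1 (U < W) on D(U)={1,2,3,4,5} D(W)={1,2,5}: U {1,2,3,4,5}->{1,2,3,4}; W {1,2,5}->{2,5}
Constraint 2 (W < X) on D(W)={2,5} D(X)={1,2,5}: W {2,5}->{2}; X {1,2,5}->{5}
Constraint 3 (W + X = U) on D(W)={2} D(X)={5} D(U)={1,2,3,4}: W {2}->{}; X {5}->{}; U {1,2,3,4}->{}
So after all 3 constraints: D(U) = {}

Answer: {}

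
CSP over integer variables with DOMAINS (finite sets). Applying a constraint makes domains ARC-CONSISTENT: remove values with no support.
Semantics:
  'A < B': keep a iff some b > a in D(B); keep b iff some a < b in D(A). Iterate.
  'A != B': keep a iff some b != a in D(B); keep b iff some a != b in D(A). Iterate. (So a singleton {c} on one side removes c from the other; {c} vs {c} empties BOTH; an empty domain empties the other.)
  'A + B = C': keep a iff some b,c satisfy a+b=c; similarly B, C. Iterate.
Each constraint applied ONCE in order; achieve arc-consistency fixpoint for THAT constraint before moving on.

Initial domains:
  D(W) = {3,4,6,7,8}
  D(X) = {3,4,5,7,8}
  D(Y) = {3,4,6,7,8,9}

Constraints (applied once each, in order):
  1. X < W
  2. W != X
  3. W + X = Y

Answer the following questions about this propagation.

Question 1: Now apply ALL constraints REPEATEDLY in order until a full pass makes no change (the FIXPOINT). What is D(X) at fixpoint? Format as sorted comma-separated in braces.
Answer: {3,4,5}

Derivation:
pass 0 (initial): D(X)={3,4,5,7,8}
pass 1: W {3,4,6,7,8}->{4,6}; X {3,4,5,7,8}->{3,4,5}; Y {3,4,6,7,8,9}->{7,8,9}
pass 2: no change
Fixpoint after 2 passes: D(X) = {3,4,5}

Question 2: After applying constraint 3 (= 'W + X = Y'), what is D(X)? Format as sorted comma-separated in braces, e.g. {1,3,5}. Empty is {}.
Answer: {3,4,5}

Derivation:
Constraint 1 (X < W) on D(X)={3,4,5,7,8} D(W)={3,4,6,7,8}: X {3,4,5,7,8}->{3,4,5,7}; W {3,4,6,7,8}->{4,6,7,8}
Constraint 2 (W != X) on D(W)={4,6,7,8} D(X)={3,4,5,7}: no change
Constraint 3 (W + X = Y) on D(W)={4,6,7,8} D(X)={3,4,5,7} D(Y)={3,4,6,7,8,9}: W {4,6,7,8}->{4,6}; X {3,4,5,7}->{3,4,5}; Y {3,4,6,7,8,9}->{7,8,9}
So after constraint 3: D(X) = {3,4,5}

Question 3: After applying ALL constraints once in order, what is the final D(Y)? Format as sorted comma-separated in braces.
Answer: {7,8,9}

Derivation:
Constraint 1 (X < W) on D(X)={3,4,5,7,8} D(W)={3,4,6,7,8}: X {3,4,5,7,8}->{3,4,5,7}; W {3,4,6,7,8}->{4,6,7,8}
Constraint 2 (W != X) on D(W)={4,6,7,8} D(X)={3,4,5,7}: no change
Constraint 3 (W + X = Y) on D(W)={4,6,7,8} D(X)={3,4,5,7} D(Y)={3,4,6,7,8,9}: W {4,6,7,8}->{4,6}; X {3,4,5,7}->{3,4,5}; Y {3,4,6,7,8,9}->{7,8,9}
So after all 3 constraints: D(Y) = {7,8,9}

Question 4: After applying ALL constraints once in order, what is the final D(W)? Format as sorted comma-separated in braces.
Answer: {4,6}

Derivation:
Constraint 1 (X < W) on D(X)={3,4,5,7,8} D(W)={3,4,6,7,8}: X {3,4,5,7,8}->{3,4,5,7}; W {3,4,6,7,8}->{4,6,7,8}
Constraint 2 (W != X) on D(W)={4,6,7,8} D(X)={3,4,5,7}: no change
Constraint 3 (W + X = Y) on D(W)={4,6,7,8} D(X)={3,4,5,7} D(Y)={3,4,6,7,8,9}: W {4,6,7,8}->{4,6}; X {3,4,5,7}->{3,4,5}; Y {3,4,6,7,8,9}->{7,8,9}
So after all 3 constraints: D(W) = {4,6}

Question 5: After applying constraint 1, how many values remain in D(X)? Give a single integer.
Answer: 4

Derivation:
Constraint 1 (X < W) on D(X)={3,4,5,7,8} D(W)={3,4,6,7,8}: X {3,4,5,7,8}->{3,4,5,7}; W {3,4,6,7,8}->{4,6,7,8}
So after constraint 1: D(X)={3,4,5,7}, size = 4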